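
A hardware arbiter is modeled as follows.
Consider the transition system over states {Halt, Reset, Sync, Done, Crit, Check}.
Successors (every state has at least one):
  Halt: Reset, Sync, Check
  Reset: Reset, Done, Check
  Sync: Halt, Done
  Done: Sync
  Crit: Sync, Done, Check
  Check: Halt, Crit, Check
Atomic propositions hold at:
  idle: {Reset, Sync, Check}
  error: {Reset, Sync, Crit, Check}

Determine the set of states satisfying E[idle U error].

E[idle U error]: least fixpoint, start Z0 = Sat(error) = {Reset, Sync, Crit, Check}, add states in Sat(idle) with some successor in Z. Already a fixed point.
Sat(E[idle U error]) = {Reset, Sync, Crit, Check}

{Reset, Sync, Crit, Check}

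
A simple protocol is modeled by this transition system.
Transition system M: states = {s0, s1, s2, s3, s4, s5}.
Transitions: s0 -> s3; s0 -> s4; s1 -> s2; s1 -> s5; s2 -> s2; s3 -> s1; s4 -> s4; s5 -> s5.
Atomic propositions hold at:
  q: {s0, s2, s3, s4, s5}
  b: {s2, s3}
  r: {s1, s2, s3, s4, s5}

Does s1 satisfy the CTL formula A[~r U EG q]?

No

Sat(~r) = {s0}
EG q: greatest fixpoint, start Z0 = {s0, s2, s3, s4, s5}, keep only states in Sat with some successor in Z. Z1 = {s0, s2, s4, s5}; fixed.
Sat(EG q) = {s0, s2, s4, s5}
A[~r U EG q]: least fixpoint, start Z0 = Sat(EG q) = {s0, s2, s4, s5}, add states in Sat(~r) with every successor in Z. Already a fixed point.
Sat(A[~r U EG q]) = {s0, s2, s4, s5}
s1 ∉ Sat(A[~r U EG q]) = {s0, s2, s4, s5}, so the formula does not hold at s1.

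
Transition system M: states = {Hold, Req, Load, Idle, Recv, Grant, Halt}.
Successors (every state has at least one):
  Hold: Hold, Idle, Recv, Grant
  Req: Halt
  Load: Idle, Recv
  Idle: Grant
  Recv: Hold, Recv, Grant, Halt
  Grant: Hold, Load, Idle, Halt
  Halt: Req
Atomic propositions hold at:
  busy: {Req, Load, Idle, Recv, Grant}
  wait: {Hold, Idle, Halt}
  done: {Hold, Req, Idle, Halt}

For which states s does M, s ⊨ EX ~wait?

{Hold, Load, Idle, Recv, Grant, Halt}

Sat(~wait) = {Req, Load, Recv, Grant}
Sat(EX ~wait) = {s : some successor in {Req, Load, Recv, Grant}} = {Hold, Load, Idle, Recv, Grant, Halt}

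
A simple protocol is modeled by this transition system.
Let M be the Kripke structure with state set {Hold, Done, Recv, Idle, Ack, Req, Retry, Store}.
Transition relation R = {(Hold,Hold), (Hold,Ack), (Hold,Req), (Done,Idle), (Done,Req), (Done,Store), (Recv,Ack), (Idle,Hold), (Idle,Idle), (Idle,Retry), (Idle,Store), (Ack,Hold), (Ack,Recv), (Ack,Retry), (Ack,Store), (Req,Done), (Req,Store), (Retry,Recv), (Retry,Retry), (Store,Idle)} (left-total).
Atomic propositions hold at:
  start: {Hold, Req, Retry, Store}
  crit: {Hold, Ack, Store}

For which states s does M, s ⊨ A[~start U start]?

{Hold, Req, Retry, Store}

Sat(~start) = {Done, Recv, Idle, Ack}
A[~start U start]: least fixpoint, start Z0 = Sat(start) = {Hold, Req, Retry, Store}, add states in Sat(~start) with every successor in Z. Already a fixed point.
Sat(A[~start U start]) = {Hold, Req, Retry, Store}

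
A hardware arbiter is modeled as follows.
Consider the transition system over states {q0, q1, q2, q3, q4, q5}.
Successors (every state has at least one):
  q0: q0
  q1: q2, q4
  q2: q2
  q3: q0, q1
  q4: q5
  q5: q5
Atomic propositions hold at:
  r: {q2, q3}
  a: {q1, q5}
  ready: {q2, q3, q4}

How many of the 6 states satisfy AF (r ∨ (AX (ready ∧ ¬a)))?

3

Sat(¬a) = {q0, q2, q3, q4}
Sat(ready ∧ ¬a) = {q2, q3, q4}
Sat(AX (ready ∧ ¬a)) = {s : every successor in {q2, q3, q4}} = {q1, q2}
Sat(r ∨ (AX (ready ∧ ¬a))) = {q1, q2, q3}
AF (r ∨ (AX (ready ∧ ¬a))): least fixpoint, start Z0 = {q1, q2, q3}, add states with every successor in Z. Already a fixed point.
Sat(AF (r ∨ (AX (ready ∧ ¬a)))) = {q1, q2, q3}
|Sat(AF (r ∨ (AX (ready ∧ ¬a))))| = |{q1, q2, q3}| = 3.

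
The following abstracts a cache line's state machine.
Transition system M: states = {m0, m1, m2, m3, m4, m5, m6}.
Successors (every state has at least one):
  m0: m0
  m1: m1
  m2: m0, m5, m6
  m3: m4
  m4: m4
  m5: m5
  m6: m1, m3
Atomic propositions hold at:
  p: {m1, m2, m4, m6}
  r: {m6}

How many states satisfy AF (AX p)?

4

Sat(AX p) = {s : every successor in {m1, m2, m4, m6}} = {m1, m3, m4}
AF (AX p): least fixpoint, start Z0 = {m1, m3, m4}, add states with every successor in Z. Z1 = {m1, m3, m4, m6}; fixed.
Sat(AF (AX p)) = {m1, m3, m4, m6}
|Sat(AF (AX p))| = |{m1, m3, m4, m6}| = 4.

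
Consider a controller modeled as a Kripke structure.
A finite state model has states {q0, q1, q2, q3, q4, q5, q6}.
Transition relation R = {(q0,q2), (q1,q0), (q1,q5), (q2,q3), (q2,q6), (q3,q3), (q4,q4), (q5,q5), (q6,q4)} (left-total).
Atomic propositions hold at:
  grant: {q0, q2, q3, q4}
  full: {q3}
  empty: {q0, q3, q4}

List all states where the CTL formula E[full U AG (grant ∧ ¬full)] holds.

Sat(¬full) = {q0, q1, q2, q4, q5, q6}
Sat(grant ∧ ¬full) = {q0, q2, q4}
AG (grant ∧ ¬full): greatest fixpoint, start Z0 = {q0, q2, q4}, keep only states in Sat with every successor in Z. Z1 = {q0, q4}; Z2 = {q4}; fixed.
Sat(AG (grant ∧ ¬full)) = {q4}
E[full U AG (grant ∧ ¬full)]: least fixpoint, start Z0 = Sat(AG (grant ∧ ¬full)) = {q4}, add states in Sat(full) with some successor in Z. Already a fixed point.
Sat(E[full U AG (grant ∧ ¬full)]) = {q4}

{q4}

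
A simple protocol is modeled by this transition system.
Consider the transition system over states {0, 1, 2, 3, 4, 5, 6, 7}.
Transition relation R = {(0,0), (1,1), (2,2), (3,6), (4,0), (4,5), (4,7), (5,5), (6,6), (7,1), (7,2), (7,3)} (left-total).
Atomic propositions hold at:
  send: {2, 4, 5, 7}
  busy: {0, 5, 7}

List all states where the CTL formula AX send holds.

Sat(AX send) = {s : every successor in {2, 4, 5, 7}} = {2, 5}

{2, 5}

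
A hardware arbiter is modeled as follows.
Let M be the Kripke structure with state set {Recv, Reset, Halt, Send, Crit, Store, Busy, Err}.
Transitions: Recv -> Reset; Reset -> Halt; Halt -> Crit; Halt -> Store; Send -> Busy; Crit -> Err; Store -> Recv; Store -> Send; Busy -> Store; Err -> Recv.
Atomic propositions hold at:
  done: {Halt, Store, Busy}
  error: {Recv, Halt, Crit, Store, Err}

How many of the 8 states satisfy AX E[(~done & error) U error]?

Sat(~done) = {Recv, Reset, Send, Crit, Err}
Sat(~done & error) = {Recv, Crit, Err}
E[(~done & error) U error]: least fixpoint, start Z0 = Sat(error) = {Recv, Halt, Crit, Store, Err}, add states in Sat(~done & error) with some successor in Z. Already a fixed point.
Sat(E[(~done & error) U error]) = {Recv, Halt, Crit, Store, Err}
Sat(AX E[(~done & error) U error]) = {s : every successor in {Recv, Halt, Crit, Store, Err}} = {Reset, Halt, Crit, Busy, Err}
|Sat(AX E[(~done & error) U error])| = |{Reset, Halt, Crit, Busy, Err}| = 5.

5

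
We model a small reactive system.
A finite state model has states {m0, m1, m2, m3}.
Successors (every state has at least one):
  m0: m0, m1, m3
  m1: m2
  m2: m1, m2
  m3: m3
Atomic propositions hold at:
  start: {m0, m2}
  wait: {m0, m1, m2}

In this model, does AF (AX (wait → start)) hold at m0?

No

Sat(wait → start) = {m0, m2, m3}
Sat(AX (wait → start)) = {s : every successor in {m0, m2, m3}} = {m1, m3}
AF (AX (wait → start)): least fixpoint, start Z0 = {m1, m3}, add states with every successor in Z. Already a fixed point.
Sat(AF (AX (wait → start))) = {m1, m3}
m0 ∉ Sat(AF (AX (wait → start))) = {m1, m3}, so the formula does not hold at m0.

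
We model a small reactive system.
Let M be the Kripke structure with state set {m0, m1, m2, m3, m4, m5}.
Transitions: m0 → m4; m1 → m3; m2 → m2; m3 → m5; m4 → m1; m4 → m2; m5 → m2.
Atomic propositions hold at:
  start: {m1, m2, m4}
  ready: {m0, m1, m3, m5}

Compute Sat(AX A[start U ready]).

{m1, m3}

A[start U ready]: least fixpoint, start Z0 = Sat(ready) = {m0, m1, m3, m5}, add states in Sat(start) with every successor in Z. Already a fixed point.
Sat(A[start U ready]) = {m0, m1, m3, m5}
Sat(AX A[start U ready]) = {s : every successor in {m0, m1, m3, m5}} = {m1, m3}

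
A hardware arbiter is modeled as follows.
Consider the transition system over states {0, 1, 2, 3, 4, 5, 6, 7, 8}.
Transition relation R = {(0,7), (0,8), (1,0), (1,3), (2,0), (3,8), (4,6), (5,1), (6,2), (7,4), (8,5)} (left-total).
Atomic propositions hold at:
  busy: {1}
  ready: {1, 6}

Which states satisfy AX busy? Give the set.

{5}

Sat(AX busy) = {s : every successor in {1}} = {5}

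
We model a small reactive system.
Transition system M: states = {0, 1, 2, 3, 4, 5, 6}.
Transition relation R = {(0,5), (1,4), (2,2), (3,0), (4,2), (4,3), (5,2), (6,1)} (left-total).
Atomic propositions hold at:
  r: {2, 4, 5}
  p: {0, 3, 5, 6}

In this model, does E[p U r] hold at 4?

Yes

E[p U r]: least fixpoint, start Z0 = Sat(r) = {2, 4, 5}, add states in Sat(p) with some successor in Z. Z1 = {0, 2, 4, 5}; Z2 = {0, 2, 3, 4, 5}; fixed.
Sat(E[p U r]) = {0, 2, 3, 4, 5}
4 ∈ Sat(E[p U r]) = {0, 2, 3, 4, 5}, so the formula holds at 4.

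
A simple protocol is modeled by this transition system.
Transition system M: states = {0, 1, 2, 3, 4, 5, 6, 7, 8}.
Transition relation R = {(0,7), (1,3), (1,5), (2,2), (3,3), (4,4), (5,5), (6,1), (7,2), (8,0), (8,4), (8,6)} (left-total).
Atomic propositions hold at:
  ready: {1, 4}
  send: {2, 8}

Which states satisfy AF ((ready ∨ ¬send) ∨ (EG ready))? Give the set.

Sat(¬send) = {0, 1, 3, 4, 5, 6, 7}
Sat(ready ∨ ¬send) = {0, 1, 3, 4, 5, 6, 7}
EG ready: greatest fixpoint, start Z0 = {1, 4}, keep only states in Sat with some successor in Z. Z1 = {4}; fixed.
Sat(EG ready) = {4}
Sat((ready ∨ ¬send) ∨ (EG ready)) = {0, 1, 3, 4, 5, 6, 7}
AF ((ready ∨ ¬send) ∨ (EG ready)): least fixpoint, start Z0 = {0, 1, 3, 4, 5, 6, 7}, add states with every successor in Z. Z1 = {0, 1, 3, 4, 5, 6, 7, 8}; fixed.
Sat(AF ((ready ∨ ¬send) ∨ (EG ready))) = {0, 1, 3, 4, 5, 6, 7, 8}

{0, 1, 3, 4, 5, 6, 7, 8}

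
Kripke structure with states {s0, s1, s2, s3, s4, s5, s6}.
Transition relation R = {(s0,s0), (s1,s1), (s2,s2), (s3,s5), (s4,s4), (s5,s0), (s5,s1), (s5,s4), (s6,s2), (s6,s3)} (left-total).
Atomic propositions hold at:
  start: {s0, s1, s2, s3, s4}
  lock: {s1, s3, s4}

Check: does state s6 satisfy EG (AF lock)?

No

AF lock: least fixpoint, start Z0 = {s1, s3, s4}, add states with every successor in Z. Already a fixed point.
Sat(AF lock) = {s1, s3, s4}
EG (AF lock): greatest fixpoint, start Z0 = {s1, s3, s4}, keep only states in Sat with some successor in Z. Z1 = {s1, s4}; fixed.
Sat(EG (AF lock)) = {s1, s4}
s6 ∉ Sat(EG (AF lock)) = {s1, s4}, so the formula does not hold at s6.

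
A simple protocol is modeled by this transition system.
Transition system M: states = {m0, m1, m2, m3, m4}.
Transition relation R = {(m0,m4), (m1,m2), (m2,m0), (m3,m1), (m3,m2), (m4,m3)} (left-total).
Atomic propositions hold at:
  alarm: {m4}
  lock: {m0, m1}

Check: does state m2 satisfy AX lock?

Yes

Sat(AX lock) = {s : every successor in {m0, m1}} = {m2}
m2 ∈ Sat(AX lock) = {m2}, so the formula holds at m2.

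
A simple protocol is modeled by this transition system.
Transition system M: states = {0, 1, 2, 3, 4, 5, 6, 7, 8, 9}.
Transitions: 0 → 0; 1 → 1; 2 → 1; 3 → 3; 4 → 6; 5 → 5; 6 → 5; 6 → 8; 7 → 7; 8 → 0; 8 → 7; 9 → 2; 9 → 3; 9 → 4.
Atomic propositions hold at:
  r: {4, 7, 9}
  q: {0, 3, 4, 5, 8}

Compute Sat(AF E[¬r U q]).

{0, 3, 4, 5, 6, 8}

Sat(¬r) = {0, 1, 2, 3, 5, 6, 8}
E[¬r U q]: least fixpoint, start Z0 = Sat(q) = {0, 3, 4, 5, 8}, add states in Sat(¬r) with some successor in Z. Z1 = {0, 3, 4, 5, 6, 8}; fixed.
Sat(E[¬r U q]) = {0, 3, 4, 5, 6, 8}
AF E[¬r U q]: least fixpoint, start Z0 = {0, 3, 4, 5, 6, 8}, add states with every successor in Z. Already a fixed point.
Sat(AF E[¬r U q]) = {0, 3, 4, 5, 6, 8}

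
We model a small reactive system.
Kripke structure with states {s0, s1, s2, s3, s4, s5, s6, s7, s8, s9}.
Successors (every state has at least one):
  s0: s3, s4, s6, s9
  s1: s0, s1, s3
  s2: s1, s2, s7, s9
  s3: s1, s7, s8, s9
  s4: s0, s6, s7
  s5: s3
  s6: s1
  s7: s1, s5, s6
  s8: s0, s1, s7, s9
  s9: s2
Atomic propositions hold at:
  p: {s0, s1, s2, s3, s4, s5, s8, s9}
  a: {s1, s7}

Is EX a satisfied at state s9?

No

Sat(EX a) = {s : some successor in {s1, s7}} = {s1, s2, s3, s4, s6, s7, s8}
s9 ∉ Sat(EX a) = {s1, s2, s3, s4, s6, s7, s8}, so the formula does not hold at s9.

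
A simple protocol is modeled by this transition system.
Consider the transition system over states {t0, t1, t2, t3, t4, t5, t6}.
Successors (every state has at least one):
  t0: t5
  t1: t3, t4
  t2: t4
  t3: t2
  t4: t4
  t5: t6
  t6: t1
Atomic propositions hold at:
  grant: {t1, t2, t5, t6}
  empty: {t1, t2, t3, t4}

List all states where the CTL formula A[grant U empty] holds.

{t1, t2, t3, t4, t5, t6}

A[grant U empty]: least fixpoint, start Z0 = Sat(empty) = {t1, t2, t3, t4}, add states in Sat(grant) with every successor in Z. Z1 = {t1, t2, t3, t4, t6}; Z2 = {t1, t2, t3, t4, t5, t6}; fixed.
Sat(A[grant U empty]) = {t1, t2, t3, t4, t5, t6}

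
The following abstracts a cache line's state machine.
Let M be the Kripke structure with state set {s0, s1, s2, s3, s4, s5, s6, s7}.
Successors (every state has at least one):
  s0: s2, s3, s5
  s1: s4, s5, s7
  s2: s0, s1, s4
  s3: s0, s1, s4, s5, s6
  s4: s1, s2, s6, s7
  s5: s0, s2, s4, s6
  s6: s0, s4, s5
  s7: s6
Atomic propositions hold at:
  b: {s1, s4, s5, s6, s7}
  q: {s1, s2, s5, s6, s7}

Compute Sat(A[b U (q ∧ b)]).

Sat(q ∧ b) = {s1, s5, s6, s7}
A[b U (q ∧ b)]: least fixpoint, start Z0 = Sat((q ∧ b)) = {s1, s5, s6, s7}, add states in Sat(b) with every successor in Z. Already a fixed point.
Sat(A[b U (q ∧ b)]) = {s1, s5, s6, s7}

{s1, s5, s6, s7}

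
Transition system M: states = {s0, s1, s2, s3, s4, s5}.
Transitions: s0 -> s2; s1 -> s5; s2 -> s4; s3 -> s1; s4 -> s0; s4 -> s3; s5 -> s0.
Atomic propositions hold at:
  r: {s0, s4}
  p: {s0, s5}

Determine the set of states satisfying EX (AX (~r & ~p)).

Sat(~r) = {s1, s2, s3, s5}
Sat(~p) = {s1, s2, s3, s4}
Sat(~r & ~p) = {s1, s2, s3}
Sat(AX (~r & ~p)) = {s : every successor in {s1, s2, s3}} = {s0, s3}
Sat(EX (AX (~r & ~p))) = {s : some successor in {s0, s3}} = {s4, s5}

{s4, s5}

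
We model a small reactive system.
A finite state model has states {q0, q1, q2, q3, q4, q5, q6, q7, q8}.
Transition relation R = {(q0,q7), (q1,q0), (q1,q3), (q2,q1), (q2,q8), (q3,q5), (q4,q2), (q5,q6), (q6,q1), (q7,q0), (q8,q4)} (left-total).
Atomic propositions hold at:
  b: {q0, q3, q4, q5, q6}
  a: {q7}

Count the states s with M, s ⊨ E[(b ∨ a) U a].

2

Sat(b ∨ a) = {q0, q3, q4, q5, q6, q7}
E[(b ∨ a) U a]: least fixpoint, start Z0 = Sat(a) = {q7}, add states in Sat(b ∨ a) with some successor in Z. Z1 = {q0, q7}; fixed.
Sat(E[(b ∨ a) U a]) = {q0, q7}
|Sat(E[(b ∨ a) U a])| = |{q0, q7}| = 2.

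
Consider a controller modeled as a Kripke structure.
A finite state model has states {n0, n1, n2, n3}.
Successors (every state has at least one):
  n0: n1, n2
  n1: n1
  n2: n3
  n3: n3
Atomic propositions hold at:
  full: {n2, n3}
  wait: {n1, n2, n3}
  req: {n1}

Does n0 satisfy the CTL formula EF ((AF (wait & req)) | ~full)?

Yes

Sat(wait & req) = {n1}
AF (wait & req): least fixpoint, start Z0 = {n1}, add states with every successor in Z. Already a fixed point.
Sat(AF (wait & req)) = {n1}
Sat(~full) = {n0, n1}
Sat((AF (wait & req)) | ~full) = {n0, n1}
EF ((AF (wait & req)) | ~full): least fixpoint, start Z0 = {n0, n1}, add states with some successor in Z. Already a fixed point.
Sat(EF ((AF (wait & req)) | ~full)) = {n0, n1}
n0 ∈ Sat(EF ((AF (wait & req)) | ~full)) = {n0, n1}, so the formula holds at n0.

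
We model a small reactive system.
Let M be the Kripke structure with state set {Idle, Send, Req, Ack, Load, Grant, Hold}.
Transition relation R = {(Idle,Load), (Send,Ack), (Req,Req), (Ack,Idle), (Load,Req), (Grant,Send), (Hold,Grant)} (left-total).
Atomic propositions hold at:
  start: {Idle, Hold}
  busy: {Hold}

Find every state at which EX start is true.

{Ack}

Sat(EX start) = {s : some successor in {Idle, Hold}} = {Ack}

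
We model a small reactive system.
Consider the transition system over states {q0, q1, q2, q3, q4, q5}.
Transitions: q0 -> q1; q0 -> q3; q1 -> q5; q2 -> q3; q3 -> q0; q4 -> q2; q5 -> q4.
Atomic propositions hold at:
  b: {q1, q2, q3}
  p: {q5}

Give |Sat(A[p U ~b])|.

3

Sat(~b) = {q0, q4, q5}
A[p U ~b]: least fixpoint, start Z0 = Sat(~b) = {q0, q4, q5}, add states in Sat(p) with every successor in Z. Already a fixed point.
Sat(A[p U ~b]) = {q0, q4, q5}
|Sat(A[p U ~b])| = |{q0, q4, q5}| = 3.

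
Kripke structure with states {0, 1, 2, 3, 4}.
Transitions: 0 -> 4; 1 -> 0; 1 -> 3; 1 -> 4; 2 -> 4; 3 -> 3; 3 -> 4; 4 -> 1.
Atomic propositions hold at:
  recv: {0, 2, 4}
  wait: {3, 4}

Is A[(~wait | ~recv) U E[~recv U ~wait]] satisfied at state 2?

Sat(~wait) = {0, 1, 2}
Sat(~recv) = {1, 3}
Sat(~wait | ~recv) = {0, 1, 2, 3}
E[~recv U ~wait]: least fixpoint, start Z0 = Sat(~wait) = {0, 1, 2}, add states in Sat(~recv) with some successor in Z. Already a fixed point.
Sat(E[~recv U ~wait]) = {0, 1, 2}
A[(~wait | ~recv) U E[~recv U ~wait]]: least fixpoint, start Z0 = Sat(E[~recv U ~wait]) = {0, 1, 2}, add states in Sat(~wait | ~recv) with every successor in Z. Already a fixed point.
Sat(A[(~wait | ~recv) U E[~recv U ~wait]]) = {0, 1, 2}
2 ∈ Sat(A[(~wait | ~recv) U E[~recv U ~wait]]) = {0, 1, 2}, so the formula holds at 2.

Yes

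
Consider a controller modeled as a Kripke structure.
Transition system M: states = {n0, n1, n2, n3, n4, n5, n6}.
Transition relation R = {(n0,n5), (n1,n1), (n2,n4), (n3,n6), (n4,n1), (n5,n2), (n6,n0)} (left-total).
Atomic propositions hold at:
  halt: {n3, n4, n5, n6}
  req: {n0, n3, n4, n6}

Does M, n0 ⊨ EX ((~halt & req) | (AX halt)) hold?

Sat(~halt) = {n0, n1, n2}
Sat(~halt & req) = {n0}
Sat(AX halt) = {s : every successor in {n3, n4, n5, n6}} = {n0, n2, n3}
Sat((~halt & req) | (AX halt)) = {n0, n2, n3}
Sat(EX ((~halt & req) | (AX halt))) = {s : some successor in {n0, n2, n3}} = {n5, n6}
n0 ∉ Sat(EX ((~halt & req) | (AX halt))) = {n5, n6}, so the formula does not hold at n0.

No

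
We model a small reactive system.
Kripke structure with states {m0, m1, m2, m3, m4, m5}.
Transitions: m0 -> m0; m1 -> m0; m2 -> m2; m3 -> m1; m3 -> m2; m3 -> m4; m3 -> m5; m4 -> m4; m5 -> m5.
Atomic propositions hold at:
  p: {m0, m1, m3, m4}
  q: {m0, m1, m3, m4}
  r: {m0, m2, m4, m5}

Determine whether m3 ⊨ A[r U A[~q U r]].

No

Sat(~q) = {m2, m5}
A[~q U r]: least fixpoint, start Z0 = Sat(r) = {m0, m2, m4, m5}, add states in Sat(~q) with every successor in Z. Already a fixed point.
Sat(A[~q U r]) = {m0, m2, m4, m5}
A[r U A[~q U r]]: least fixpoint, start Z0 = Sat(A[~q U r]) = {m0, m2, m4, m5}, add states in Sat(r) with every successor in Z. Already a fixed point.
Sat(A[r U A[~q U r]]) = {m0, m2, m4, m5}
m3 ∉ Sat(A[r U A[~q U r]]) = {m0, m2, m4, m5}, so the formula does not hold at m3.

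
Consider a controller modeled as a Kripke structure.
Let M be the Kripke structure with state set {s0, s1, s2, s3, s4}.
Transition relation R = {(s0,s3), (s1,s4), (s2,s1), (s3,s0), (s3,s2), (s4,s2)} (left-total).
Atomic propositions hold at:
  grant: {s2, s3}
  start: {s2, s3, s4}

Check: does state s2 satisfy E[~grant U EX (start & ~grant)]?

Sat(~grant) = {s0, s1, s4}
Sat(start & ~grant) = {s4}
Sat(EX (start & ~grant)) = {s : some successor in {s4}} = {s1}
E[~grant U EX (start & ~grant)]: least fixpoint, start Z0 = Sat(EX (start & ~grant)) = {s1}, add states in Sat(~grant) with some successor in Z. Already a fixed point.
Sat(E[~grant U EX (start & ~grant)]) = {s1}
s2 ∉ Sat(E[~grant U EX (start & ~grant)]) = {s1}, so the formula does not hold at s2.

No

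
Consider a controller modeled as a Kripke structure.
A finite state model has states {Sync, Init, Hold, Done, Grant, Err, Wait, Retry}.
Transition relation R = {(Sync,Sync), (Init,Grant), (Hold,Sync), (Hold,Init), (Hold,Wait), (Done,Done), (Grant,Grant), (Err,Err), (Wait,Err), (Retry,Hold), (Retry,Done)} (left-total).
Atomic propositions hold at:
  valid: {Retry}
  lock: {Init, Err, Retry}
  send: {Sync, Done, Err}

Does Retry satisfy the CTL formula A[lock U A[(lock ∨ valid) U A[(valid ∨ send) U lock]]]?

Sat(lock ∨ valid) = {Init, Err, Retry}
Sat(valid ∨ send) = {Sync, Done, Err, Retry}
A[(valid ∨ send) U lock]: least fixpoint, start Z0 = Sat(lock) = {Init, Err, Retry}, add states in Sat(valid ∨ send) with every successor in Z. Already a fixed point.
Sat(A[(valid ∨ send) U lock]) = {Init, Err, Retry}
A[(lock ∨ valid) U A[(valid ∨ send) U lock]]: least fixpoint, start Z0 = Sat(A[(valid ∨ send) U lock]) = {Init, Err, Retry}, add states in Sat(lock ∨ valid) with every successor in Z. Already a fixed point.
Sat(A[(lock ∨ valid) U A[(valid ∨ send) U lock]]) = {Init, Err, Retry}
A[lock U A[(lock ∨ valid) U A[(valid ∨ send) U lock]]]: least fixpoint, start Z0 = Sat(A[(lock ∨ valid) U A[(valid ∨ send) U lock]]) = {Init, Err, Retry}, add states in Sat(lock) with every successor in Z. Already a fixed point.
Sat(A[lock U A[(lock ∨ valid) U A[(valid ∨ send) U lock]]]) = {Init, Err, Retry}
Retry ∈ Sat(A[lock U A[(lock ∨ valid) U A[(valid ∨ send) U lock]]]) = {Init, Err, Retry}, so the formula holds at Retry.

Yes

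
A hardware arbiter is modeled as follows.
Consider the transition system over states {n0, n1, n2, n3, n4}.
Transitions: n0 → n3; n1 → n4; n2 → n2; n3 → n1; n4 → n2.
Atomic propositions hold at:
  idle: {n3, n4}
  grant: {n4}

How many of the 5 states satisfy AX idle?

Sat(AX idle) = {s : every successor in {n3, n4}} = {n0, n1}
|Sat(AX idle)| = |{n0, n1}| = 2.

2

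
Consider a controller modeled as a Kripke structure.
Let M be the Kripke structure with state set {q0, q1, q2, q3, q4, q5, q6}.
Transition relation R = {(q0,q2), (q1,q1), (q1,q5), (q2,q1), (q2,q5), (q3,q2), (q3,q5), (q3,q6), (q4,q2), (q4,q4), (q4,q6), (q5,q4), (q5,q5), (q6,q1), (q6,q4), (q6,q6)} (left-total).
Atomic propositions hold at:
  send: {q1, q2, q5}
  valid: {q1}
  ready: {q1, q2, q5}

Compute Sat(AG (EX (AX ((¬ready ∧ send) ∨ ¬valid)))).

{q1, q2, q3, q4, q5, q6}

Sat(¬ready) = {q0, q3, q4, q6}
Sat(¬ready ∧ send) = ∅
Sat(¬valid) = {q0, q2, q3, q4, q5, q6}
Sat((¬ready ∧ send) ∨ ¬valid) = {q0, q2, q3, q4, q5, q6}
Sat(AX ((¬ready ∧ send) ∨ ¬valid)) = {s : every successor in {q0, q2, q3, q4, q5, q6}} = {q0, q3, q4, q5}
Sat(EX (AX ((¬ready ∧ send) ∨ ¬valid))) = {s : some successor in {q0, q3, q4, q5}} = {q1, q2, q3, q4, q5, q6}
AG (EX (AX ((¬ready ∧ send) ∨ ¬valid))): greatest fixpoint, start Z0 = {q1, q2, q3, q4, q5, q6}, keep only states in Sat with every successor in Z. Already a fixed point.
Sat(AG (EX (AX ((¬ready ∧ send) ∨ ¬valid)))) = {q1, q2, q3, q4, q5, q6}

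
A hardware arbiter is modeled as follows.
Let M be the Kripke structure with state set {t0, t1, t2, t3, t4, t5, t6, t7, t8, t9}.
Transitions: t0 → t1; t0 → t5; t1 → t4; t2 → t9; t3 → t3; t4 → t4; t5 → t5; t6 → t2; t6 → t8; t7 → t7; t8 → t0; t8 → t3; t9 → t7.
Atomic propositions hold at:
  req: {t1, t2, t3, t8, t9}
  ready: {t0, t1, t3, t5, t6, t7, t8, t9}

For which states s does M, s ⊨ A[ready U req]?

{t1, t2, t3, t6, t8, t9}

A[ready U req]: least fixpoint, start Z0 = Sat(req) = {t1, t2, t3, t8, t9}, add states in Sat(ready) with every successor in Z. Z1 = {t1, t2, t3, t6, t8, t9}; fixed.
Sat(A[ready U req]) = {t1, t2, t3, t6, t8, t9}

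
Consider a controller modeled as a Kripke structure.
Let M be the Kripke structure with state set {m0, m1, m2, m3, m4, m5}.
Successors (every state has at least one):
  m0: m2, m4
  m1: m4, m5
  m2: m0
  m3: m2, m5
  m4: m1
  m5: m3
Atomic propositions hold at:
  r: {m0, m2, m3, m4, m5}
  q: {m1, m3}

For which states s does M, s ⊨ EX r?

{m0, m1, m2, m3, m5}

Sat(EX r) = {s : some successor in {m0, m2, m3, m4, m5}} = {m0, m1, m2, m3, m5}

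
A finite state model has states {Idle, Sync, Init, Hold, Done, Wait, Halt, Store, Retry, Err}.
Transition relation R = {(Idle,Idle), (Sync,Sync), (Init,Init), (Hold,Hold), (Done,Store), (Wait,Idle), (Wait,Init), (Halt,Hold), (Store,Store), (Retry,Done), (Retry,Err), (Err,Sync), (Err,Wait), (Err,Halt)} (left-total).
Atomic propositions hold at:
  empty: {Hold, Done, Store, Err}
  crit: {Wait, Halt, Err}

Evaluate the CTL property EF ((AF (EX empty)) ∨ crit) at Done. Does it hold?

Sat(EX empty) = {s : some successor in {Hold, Done, Store, Err}} = {Hold, Done, Halt, Store, Retry}
AF (EX empty): least fixpoint, start Z0 = {Hold, Done, Halt, Store, Retry}, add states with every successor in Z. Already a fixed point.
Sat(AF (EX empty)) = {Hold, Done, Halt, Store, Retry}
Sat((AF (EX empty)) ∨ crit) = {Hold, Done, Wait, Halt, Store, Retry, Err}
EF ((AF (EX empty)) ∨ crit): least fixpoint, start Z0 = {Hold, Done, Wait, Halt, Store, Retry, Err}, add states with some successor in Z. Already a fixed point.
Sat(EF ((AF (EX empty)) ∨ crit)) = {Hold, Done, Wait, Halt, Store, Retry, Err}
Done ∈ Sat(EF ((AF (EX empty)) ∨ crit)) = {Hold, Done, Wait, Halt, Store, Retry, Err}, so the formula holds at Done.

Yes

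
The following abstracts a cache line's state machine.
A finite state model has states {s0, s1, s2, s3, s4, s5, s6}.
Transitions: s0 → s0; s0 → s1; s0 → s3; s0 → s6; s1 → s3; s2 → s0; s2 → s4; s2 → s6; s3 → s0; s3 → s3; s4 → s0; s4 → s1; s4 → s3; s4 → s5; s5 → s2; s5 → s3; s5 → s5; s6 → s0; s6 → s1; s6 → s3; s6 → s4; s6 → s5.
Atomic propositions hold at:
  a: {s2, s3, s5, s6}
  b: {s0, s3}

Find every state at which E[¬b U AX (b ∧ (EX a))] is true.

{s1, s2, s3, s4, s5, s6}

Sat(¬b) = {s1, s2, s4, s5, s6}
Sat(EX a) = {s : some successor in {s2, s3, s5, s6}} = {s0, s1, s2, s3, s4, s5, s6}
Sat(b ∧ (EX a)) = {s0, s3}
Sat(AX (b ∧ (EX a))) = {s : every successor in {s0, s3}} = {s1, s3}
E[¬b U AX (b ∧ (EX a))]: least fixpoint, start Z0 = Sat(AX (b ∧ (EX a))) = {s1, s3}, add states in Sat(¬b) with some successor in Z. Z1 = {s1, s3, s4, s5, s6}; Z2 = {s1, s2, s3, s4, s5, s6}; fixed.
Sat(E[¬b U AX (b ∧ (EX a))]) = {s1, s2, s3, s4, s5, s6}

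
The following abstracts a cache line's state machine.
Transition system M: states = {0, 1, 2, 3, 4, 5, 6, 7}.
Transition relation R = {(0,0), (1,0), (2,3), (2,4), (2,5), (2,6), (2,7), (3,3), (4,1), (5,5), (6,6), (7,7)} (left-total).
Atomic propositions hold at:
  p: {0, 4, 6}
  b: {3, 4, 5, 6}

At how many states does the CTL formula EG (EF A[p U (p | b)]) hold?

7

Sat(p | b) = {0, 3, 4, 5, 6}
A[p U (p | b)]: least fixpoint, start Z0 = Sat((p | b)) = {0, 3, 4, 5, 6}, add states in Sat(p) with every successor in Z. Already a fixed point.
Sat(A[p U (p | b)]) = {0, 3, 4, 5, 6}
EF A[p U (p | b)]: least fixpoint, start Z0 = {0, 3, 4, 5, 6}, add states with some successor in Z. Z1 = {0, 1, 2, 3, 4, 5, 6}; fixed.
Sat(EF A[p U (p | b)]) = {0, 1, 2, 3, 4, 5, 6}
EG (EF A[p U (p | b)]): greatest fixpoint, start Z0 = {0, 1, 2, 3, 4, 5, 6}, keep only states in Sat with some successor in Z. Already a fixed point.
Sat(EG (EF A[p U (p | b)])) = {0, 1, 2, 3, 4, 5, 6}
|Sat(EG (EF A[p U (p | b)]))| = |{0, 1, 2, 3, 4, 5, 6}| = 7.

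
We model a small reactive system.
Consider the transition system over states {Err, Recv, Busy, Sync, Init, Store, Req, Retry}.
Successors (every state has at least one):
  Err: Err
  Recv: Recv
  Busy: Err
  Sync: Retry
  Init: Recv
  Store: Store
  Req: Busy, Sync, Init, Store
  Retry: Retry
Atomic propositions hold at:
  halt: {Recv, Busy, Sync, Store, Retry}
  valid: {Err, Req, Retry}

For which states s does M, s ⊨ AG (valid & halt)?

Sat(valid & halt) = {Retry}
AG (valid & halt): greatest fixpoint, start Z0 = {Retry}, keep only states in Sat with every successor in Z. Already a fixed point.
Sat(AG (valid & halt)) = {Retry}

{Retry}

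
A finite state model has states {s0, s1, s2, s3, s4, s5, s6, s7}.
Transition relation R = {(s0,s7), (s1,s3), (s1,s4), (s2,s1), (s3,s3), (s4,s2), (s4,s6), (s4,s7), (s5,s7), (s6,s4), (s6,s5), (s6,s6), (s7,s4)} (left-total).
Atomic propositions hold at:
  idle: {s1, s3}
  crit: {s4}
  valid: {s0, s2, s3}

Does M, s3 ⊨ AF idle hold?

AF idle: least fixpoint, start Z0 = {s1, s3}, add states with every successor in Z. Z1 = {s1, s2, s3}; fixed.
Sat(AF idle) = {s1, s2, s3}
s3 ∈ Sat(AF idle) = {s1, s2, s3}, so the formula holds at s3.

Yes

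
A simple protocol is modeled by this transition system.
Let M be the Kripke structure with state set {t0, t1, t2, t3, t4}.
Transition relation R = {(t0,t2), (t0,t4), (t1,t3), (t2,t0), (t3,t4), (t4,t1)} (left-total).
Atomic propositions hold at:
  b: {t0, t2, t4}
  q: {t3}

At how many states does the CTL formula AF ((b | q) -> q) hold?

3

Sat(b | q) = {t0, t2, t3, t4}
Sat((b | q) -> q) = {t1, t3}
AF ((b | q) -> q): least fixpoint, start Z0 = {t1, t3}, add states with every successor in Z. Z1 = {t1, t3, t4}; fixed.
Sat(AF ((b | q) -> q)) = {t1, t3, t4}
|Sat(AF ((b | q) -> q))| = |{t1, t3, t4}| = 3.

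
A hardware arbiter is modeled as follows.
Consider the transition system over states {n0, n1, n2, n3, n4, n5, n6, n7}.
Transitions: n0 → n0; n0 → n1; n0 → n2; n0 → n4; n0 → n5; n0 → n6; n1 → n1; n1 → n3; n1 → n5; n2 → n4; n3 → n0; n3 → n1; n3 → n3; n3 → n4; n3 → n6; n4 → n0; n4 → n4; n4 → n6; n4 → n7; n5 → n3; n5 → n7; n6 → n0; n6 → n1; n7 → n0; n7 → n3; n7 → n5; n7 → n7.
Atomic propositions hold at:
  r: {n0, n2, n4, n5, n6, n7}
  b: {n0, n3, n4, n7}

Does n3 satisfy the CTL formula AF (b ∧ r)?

Sat(b ∧ r) = {n0, n4, n7}
AF (b ∧ r): least fixpoint, start Z0 = {n0, n4, n7}, add states with every successor in Z. Z1 = {n0, n2, n4, n7}; fixed.
Sat(AF (b ∧ r)) = {n0, n2, n4, n7}
n3 ∉ Sat(AF (b ∧ r)) = {n0, n2, n4, n7}, so the formula does not hold at n3.

No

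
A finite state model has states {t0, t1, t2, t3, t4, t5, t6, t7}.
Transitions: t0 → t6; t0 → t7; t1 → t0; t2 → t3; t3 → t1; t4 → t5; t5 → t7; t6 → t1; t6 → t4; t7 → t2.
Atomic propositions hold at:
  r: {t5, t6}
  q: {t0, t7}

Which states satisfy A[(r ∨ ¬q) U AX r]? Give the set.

Sat(¬q) = {t1, t2, t3, t4, t5, t6}
Sat(r ∨ ¬q) = {t1, t2, t3, t4, t5, t6}
Sat(AX r) = {s : every successor in {t5, t6}} = {t4}
A[(r ∨ ¬q) U AX r]: least fixpoint, start Z0 = Sat(AX r) = {t4}, add states in Sat(r ∨ ¬q) with every successor in Z. Already a fixed point.
Sat(A[(r ∨ ¬q) U AX r]) = {t4}

{t4}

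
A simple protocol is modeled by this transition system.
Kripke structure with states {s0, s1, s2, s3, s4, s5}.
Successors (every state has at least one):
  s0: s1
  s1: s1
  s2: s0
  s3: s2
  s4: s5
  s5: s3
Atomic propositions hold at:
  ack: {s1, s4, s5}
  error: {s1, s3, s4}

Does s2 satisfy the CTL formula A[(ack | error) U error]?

Sat(ack | error) = {s1, s3, s4, s5}
A[(ack | error) U error]: least fixpoint, start Z0 = Sat(error) = {s1, s3, s4}, add states in Sat(ack | error) with every successor in Z. Z1 = {s1, s3, s4, s5}; fixed.
Sat(A[(ack | error) U error]) = {s1, s3, s4, s5}
s2 ∉ Sat(A[(ack | error) U error]) = {s1, s3, s4, s5}, so the formula does not hold at s2.

No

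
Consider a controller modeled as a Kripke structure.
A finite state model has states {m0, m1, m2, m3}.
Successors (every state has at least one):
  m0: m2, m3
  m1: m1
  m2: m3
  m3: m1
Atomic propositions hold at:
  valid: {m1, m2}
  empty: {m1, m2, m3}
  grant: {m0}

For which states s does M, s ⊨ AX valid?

{m1, m3}

Sat(AX valid) = {s : every successor in {m1, m2}} = {m1, m3}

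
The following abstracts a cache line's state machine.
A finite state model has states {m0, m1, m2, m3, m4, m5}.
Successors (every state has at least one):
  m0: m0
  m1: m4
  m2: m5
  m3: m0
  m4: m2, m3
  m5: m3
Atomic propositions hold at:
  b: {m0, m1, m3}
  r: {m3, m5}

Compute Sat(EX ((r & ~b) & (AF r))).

{m2}

Sat(~b) = {m2, m4, m5}
Sat(r & ~b) = {m5}
AF r: least fixpoint, start Z0 = {m3, m5}, add states with every successor in Z. Z1 = {m2, m3, m5}; Z2 = {m2, m3, m4, m5}; Z3 = {m1, m2, m3, m4, m5}; fixed.
Sat(AF r) = {m1, m2, m3, m4, m5}
Sat((r & ~b) & (AF r)) = {m5}
Sat(EX ((r & ~b) & (AF r))) = {s : some successor in {m5}} = {m2}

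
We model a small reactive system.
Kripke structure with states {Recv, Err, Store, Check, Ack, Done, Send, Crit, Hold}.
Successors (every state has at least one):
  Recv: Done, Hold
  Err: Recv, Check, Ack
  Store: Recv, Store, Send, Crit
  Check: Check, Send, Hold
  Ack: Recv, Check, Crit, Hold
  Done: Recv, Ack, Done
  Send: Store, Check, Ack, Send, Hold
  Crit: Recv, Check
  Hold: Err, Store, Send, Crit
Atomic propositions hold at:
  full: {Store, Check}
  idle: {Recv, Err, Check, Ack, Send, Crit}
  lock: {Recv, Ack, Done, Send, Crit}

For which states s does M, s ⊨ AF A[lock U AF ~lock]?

{Err, Store, Check, Hold}

Sat(~lock) = {Err, Store, Check, Hold}
AF ~lock: least fixpoint, start Z0 = {Err, Store, Check, Hold}, add states with every successor in Z. Already a fixed point.
Sat(AF ~lock) = {Err, Store, Check, Hold}
A[lock U AF ~lock]: least fixpoint, start Z0 = Sat(AF ~lock) = {Err, Store, Check, Hold}, add states in Sat(lock) with every successor in Z. Already a fixed point.
Sat(A[lock U AF ~lock]) = {Err, Store, Check, Hold}
AF A[lock U AF ~lock]: least fixpoint, start Z0 = {Err, Store, Check, Hold}, add states with every successor in Z. Already a fixed point.
Sat(AF A[lock U AF ~lock]) = {Err, Store, Check, Hold}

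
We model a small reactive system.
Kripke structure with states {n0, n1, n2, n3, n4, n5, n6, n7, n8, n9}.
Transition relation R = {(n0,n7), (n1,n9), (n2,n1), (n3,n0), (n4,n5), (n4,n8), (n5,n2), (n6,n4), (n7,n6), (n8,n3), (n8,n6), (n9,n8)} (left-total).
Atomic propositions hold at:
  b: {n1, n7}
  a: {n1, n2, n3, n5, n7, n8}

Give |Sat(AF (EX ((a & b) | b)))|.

4

Sat(a & b) = {n1, n7}
Sat((a & b) | b) = {n1, n7}
Sat(EX ((a & b) | b)) = {s : some successor in {n1, n7}} = {n0, n2}
AF (EX ((a & b) | b)): least fixpoint, start Z0 = {n0, n2}, add states with every successor in Z. Z1 = {n0, n2, n3, n5}; fixed.
Sat(AF (EX ((a & b) | b))) = {n0, n2, n3, n5}
|Sat(AF (EX ((a & b) | b)))| = |{n0, n2, n3, n5}| = 4.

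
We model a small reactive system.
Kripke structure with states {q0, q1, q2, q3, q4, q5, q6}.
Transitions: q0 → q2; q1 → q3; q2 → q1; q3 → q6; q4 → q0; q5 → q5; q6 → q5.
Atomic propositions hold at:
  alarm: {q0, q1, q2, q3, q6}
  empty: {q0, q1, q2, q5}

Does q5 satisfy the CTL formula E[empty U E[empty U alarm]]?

No

E[empty U alarm]: least fixpoint, start Z0 = Sat(alarm) = {q0, q1, q2, q3, q6}, add states in Sat(empty) with some successor in Z. Already a fixed point.
Sat(E[empty U alarm]) = {q0, q1, q2, q3, q6}
E[empty U E[empty U alarm]]: least fixpoint, start Z0 = Sat(E[empty U alarm]) = {q0, q1, q2, q3, q6}, add states in Sat(empty) with some successor in Z. Already a fixed point.
Sat(E[empty U E[empty U alarm]]) = {q0, q1, q2, q3, q6}
q5 ∉ Sat(E[empty U E[empty U alarm]]) = {q0, q1, q2, q3, q6}, so the formula does not hold at q5.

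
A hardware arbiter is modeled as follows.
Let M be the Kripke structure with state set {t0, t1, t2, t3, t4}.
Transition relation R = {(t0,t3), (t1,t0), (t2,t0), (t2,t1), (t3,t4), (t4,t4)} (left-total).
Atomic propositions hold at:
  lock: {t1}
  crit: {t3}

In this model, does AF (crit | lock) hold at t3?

Yes

Sat(crit | lock) = {t1, t3}
AF (crit | lock): least fixpoint, start Z0 = {t1, t3}, add states with every successor in Z. Z1 = {t0, t1, t3}; Z2 = {t0, t1, t2, t3}; fixed.
Sat(AF (crit | lock)) = {t0, t1, t2, t3}
t3 ∈ Sat(AF (crit | lock)) = {t0, t1, t2, t3}, so the formula holds at t3.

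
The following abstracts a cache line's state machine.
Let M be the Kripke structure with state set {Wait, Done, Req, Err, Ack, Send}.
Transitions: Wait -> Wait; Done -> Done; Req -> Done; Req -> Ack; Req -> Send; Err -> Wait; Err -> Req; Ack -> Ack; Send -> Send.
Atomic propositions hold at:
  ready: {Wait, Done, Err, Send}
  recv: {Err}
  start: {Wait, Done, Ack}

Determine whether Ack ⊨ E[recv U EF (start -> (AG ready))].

No

AG ready: greatest fixpoint, start Z0 = {Wait, Done, Err, Send}, keep only states in Sat with every successor in Z. Z1 = {Wait, Done, Send}; fixed.
Sat(AG ready) = {Wait, Done, Send}
Sat(start -> (AG ready)) = {Wait, Done, Req, Err, Send}
EF (start -> (AG ready)): least fixpoint, start Z0 = {Wait, Done, Req, Err, Send}, add states with some successor in Z. Already a fixed point.
Sat(EF (start -> (AG ready))) = {Wait, Done, Req, Err, Send}
E[recv U EF (start -> (AG ready))]: least fixpoint, start Z0 = Sat(EF (start -> (AG ready))) = {Wait, Done, Req, Err, Send}, add states in Sat(recv) with some successor in Z. Already a fixed point.
Sat(E[recv U EF (start -> (AG ready))]) = {Wait, Done, Req, Err, Send}
Ack ∉ Sat(E[recv U EF (start -> (AG ready))]) = {Wait, Done, Req, Err, Send}, so the formula does not hold at Ack.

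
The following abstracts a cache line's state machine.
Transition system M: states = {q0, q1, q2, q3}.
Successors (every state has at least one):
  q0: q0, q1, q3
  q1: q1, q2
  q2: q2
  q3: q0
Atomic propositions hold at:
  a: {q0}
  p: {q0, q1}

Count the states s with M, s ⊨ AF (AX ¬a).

Sat(¬a) = {q1, q2, q3}
Sat(AX ¬a) = {s : every successor in {q1, q2, q3}} = {q1, q2}
AF (AX ¬a): least fixpoint, start Z0 = {q1, q2}, add states with every successor in Z. Already a fixed point.
Sat(AF (AX ¬a)) = {q1, q2}
|Sat(AF (AX ¬a))| = |{q1, q2}| = 2.

2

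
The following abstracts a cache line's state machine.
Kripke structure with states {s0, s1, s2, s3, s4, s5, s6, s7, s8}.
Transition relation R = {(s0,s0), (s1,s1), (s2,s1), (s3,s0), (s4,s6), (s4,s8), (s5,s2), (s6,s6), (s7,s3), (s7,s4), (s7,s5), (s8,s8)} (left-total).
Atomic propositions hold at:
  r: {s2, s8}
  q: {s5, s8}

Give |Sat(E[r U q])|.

E[r U q]: least fixpoint, start Z0 = Sat(q) = {s5, s8}, add states in Sat(r) with some successor in Z. Already a fixed point.
Sat(E[r U q]) = {s5, s8}
|Sat(E[r U q])| = |{s5, s8}| = 2.

2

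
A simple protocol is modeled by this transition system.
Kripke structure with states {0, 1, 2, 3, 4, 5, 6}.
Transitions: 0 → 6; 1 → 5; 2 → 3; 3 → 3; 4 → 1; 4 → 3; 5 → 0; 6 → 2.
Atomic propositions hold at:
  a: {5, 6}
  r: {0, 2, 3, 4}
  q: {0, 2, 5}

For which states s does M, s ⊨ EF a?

{0, 1, 4, 5, 6}

EF a: least fixpoint, start Z0 = {5, 6}, add states with some successor in Z. Z1 = {0, 1, 5, 6}; Z2 = {0, 1, 4, 5, 6}; fixed.
Sat(EF a) = {0, 1, 4, 5, 6}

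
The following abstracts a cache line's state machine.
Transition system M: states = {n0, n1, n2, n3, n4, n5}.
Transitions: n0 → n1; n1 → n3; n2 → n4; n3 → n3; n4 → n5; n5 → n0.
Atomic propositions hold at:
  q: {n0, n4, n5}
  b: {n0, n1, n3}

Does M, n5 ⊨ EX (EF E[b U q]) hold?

E[b U q]: least fixpoint, start Z0 = Sat(q) = {n0, n4, n5}, add states in Sat(b) with some successor in Z. Already a fixed point.
Sat(E[b U q]) = {n0, n4, n5}
EF E[b U q]: least fixpoint, start Z0 = {n0, n4, n5}, add states with some successor in Z. Z1 = {n0, n2, n4, n5}; fixed.
Sat(EF E[b U q]) = {n0, n2, n4, n5}
Sat(EX (EF E[b U q])) = {s : some successor in {n0, n2, n4, n5}} = {n2, n4, n5}
n5 ∈ Sat(EX (EF E[b U q])) = {n2, n4, n5}, so the formula holds at n5.

Yes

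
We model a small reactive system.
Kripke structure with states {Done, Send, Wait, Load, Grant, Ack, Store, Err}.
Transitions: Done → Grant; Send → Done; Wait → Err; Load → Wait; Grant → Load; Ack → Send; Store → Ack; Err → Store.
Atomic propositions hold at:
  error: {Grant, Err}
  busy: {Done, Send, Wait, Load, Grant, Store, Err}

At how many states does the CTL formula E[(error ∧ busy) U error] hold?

2

Sat(error ∧ busy) = {Grant, Err}
E[(error ∧ busy) U error]: least fixpoint, start Z0 = Sat(error) = {Grant, Err}, add states in Sat(error ∧ busy) with some successor in Z. Already a fixed point.
Sat(E[(error ∧ busy) U error]) = {Grant, Err}
|Sat(E[(error ∧ busy) U error])| = |{Grant, Err}| = 2.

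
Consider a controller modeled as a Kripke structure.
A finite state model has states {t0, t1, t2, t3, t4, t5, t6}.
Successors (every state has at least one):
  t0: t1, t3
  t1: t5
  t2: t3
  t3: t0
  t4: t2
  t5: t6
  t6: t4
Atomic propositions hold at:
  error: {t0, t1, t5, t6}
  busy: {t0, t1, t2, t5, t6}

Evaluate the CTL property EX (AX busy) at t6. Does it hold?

Sat(AX busy) = {s : every successor in {t0, t1, t2, t5, t6}} = {t1, t3, t4, t5}
Sat(EX (AX busy)) = {s : some successor in {t1, t3, t4, t5}} = {t0, t1, t2, t6}
t6 ∈ Sat(EX (AX busy)) = {t0, t1, t2, t6}, so the formula holds at t6.

Yes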